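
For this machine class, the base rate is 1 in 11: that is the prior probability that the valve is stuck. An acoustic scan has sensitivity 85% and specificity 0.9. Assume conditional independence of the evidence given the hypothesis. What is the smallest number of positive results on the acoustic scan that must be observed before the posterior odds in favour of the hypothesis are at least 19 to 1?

Prior odds: (1/11) ÷ (10/11) = 0.1.
False-positive rate = 1 − 0.9 = 0.1; likelihood ratio of a positive = 0.85/0.1 = 8.5.
Target odds = 19.
Need 0.1 × 8.5ⁿ ≥ 19, i.e. 8.5ⁿ ≥ 190.
8.5² = 72.25 falls short of 190 but 8.5³ = 614.125 reaches it, so n = 3.

3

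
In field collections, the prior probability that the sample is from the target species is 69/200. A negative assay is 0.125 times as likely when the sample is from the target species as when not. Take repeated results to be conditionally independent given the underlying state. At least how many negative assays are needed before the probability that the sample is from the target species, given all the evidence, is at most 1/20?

Prior odds: 0.345 ÷ 0.655 = 69/131.
Likelihood ratio per negative assay = 0.125.
Target posterior odds = 0.05/0.95 = 1/19.
Need (69/131) × 0.125ⁿ ≤ 1/19, i.e. 0.125ⁿ ≤ 131/1311.
0.125¹ = 0.125 is still above 131/1311 but 0.125² = 0.015625 is at or below it, so n = 2.

2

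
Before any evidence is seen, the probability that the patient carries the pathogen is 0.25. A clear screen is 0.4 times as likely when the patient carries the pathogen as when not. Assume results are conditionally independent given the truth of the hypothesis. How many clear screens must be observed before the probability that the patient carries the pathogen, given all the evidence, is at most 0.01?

4

Prior odds: 0.25 ÷ 0.75 = 1/3.
Likelihood ratio per clear screen = 0.4.
Target odds: 0.01 ÷ 0.99 = 1/99.
Need (1/3) × 0.4ⁿ ≤ 1/99, i.e. 0.4ⁿ ≤ 1/33.
0.4³ = 0.064 is still above 1/33 but 0.4⁴ = 0.0256 is at or below it, so n = 4.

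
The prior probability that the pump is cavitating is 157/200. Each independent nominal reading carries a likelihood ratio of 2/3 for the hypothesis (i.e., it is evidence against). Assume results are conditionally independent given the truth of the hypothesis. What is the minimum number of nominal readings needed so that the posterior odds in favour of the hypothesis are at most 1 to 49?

Prior odds = 0.785/0.215 = 157/43.
Likelihood ratio per nominal reading = 2/3.
Target odds = 1/49.
Need (157/43) × (2/3)ⁿ ≤ 1/49, i.e. (2/3)ⁿ ≤ 43/7693.
(2/3)¹² = 4096/531441 is still above 43/7693 but (2/3)¹³ = 8192/1594323 is at or below it, so n = 13.

13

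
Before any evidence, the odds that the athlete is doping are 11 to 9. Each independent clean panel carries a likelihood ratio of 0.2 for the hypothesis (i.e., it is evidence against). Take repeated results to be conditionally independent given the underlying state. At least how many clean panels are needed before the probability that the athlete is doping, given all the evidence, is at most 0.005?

4

Prior odds = 11/9.
Likelihood ratio per clean panel = 0.2.
Target posterior odds = 0.005/0.995 = 1/199.
Require 0.2ⁿ ≤ 1/199 ÷ (11/9) = 9/2189.
0.2³ = 0.008 is still above 9/2189 but 0.2⁴ = 0.0016 is at or below it, so n = 4.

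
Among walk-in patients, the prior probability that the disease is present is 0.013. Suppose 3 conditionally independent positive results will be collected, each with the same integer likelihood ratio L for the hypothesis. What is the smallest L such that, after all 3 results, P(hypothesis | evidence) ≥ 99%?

Prior odds = 0.013/0.987 = 13/987.
Target odds = 0.99/0.01 = 99.
Need L³ ≥ 99 ÷ (13/987) = 97713/13.
19³ = 6859 < 97713/13 ≤ 8000 = 20³, so L = 20.

20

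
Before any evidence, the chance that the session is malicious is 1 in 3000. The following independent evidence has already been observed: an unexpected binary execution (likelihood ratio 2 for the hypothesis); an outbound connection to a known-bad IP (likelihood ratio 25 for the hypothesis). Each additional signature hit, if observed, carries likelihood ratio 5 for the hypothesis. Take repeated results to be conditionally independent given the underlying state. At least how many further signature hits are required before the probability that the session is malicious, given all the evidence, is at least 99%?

Prior odds = (1/3000)/(2999/3000) = 1/2999.
Combined Bayes factor of the evidence already in hand = 2 × 25 = 50.
Odds after that evidence = (1/2999) × 50 = 50/2999.
Target odds = 0.99/0.01 = 99.
Need 5ⁿ ≥ 99 ÷ (50/2999) = 5938.02.
5⁵ = 3125 falls short of 5938.02 but 5⁶ = 15625 reaches it, so n = 6.

6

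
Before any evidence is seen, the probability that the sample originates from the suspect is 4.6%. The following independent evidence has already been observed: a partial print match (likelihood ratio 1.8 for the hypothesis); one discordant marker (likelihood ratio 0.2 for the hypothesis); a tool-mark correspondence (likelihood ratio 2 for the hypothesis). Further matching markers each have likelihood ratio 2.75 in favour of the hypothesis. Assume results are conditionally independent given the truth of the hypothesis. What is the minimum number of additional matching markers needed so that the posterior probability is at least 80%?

5

Prior odds = 0.046/0.954 = 23/477.
Combined Bayes factor of the evidence already in hand = 1.8 × 0.2 × 2 = 0.72.
Odds after that evidence = (23/477) × 0.72 = 46/1325.
Target odds = 0.8/0.2 = 4.
Need 2.75ⁿ ≥ 4 ÷ (46/1325) = 2650/23.
2.75⁴ = 57.19140625 falls short of 2650/23 but 2.75⁵ = 161051/1024 reaches it, so n = 5.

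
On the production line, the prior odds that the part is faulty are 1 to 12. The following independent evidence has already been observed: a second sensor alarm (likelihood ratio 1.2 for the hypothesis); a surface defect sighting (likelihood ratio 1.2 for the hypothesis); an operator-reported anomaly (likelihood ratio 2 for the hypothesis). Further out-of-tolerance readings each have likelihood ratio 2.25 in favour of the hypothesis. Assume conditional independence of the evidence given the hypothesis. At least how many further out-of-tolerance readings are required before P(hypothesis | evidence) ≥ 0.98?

Prior odds = 1/12.
Combined Bayes factor of the evidence already in hand = 1.2 × 1.2 × 2 = 2.88.
Odds after that evidence = (1/12) × 2.88 = 0.24.
Target odds = 0.98/0.02 = 49.
Need 2.25ⁿ ≥ 49 ÷ 0.24 = 1225/6.
2.25⁶ = 531441/4096 falls short of 1225/6 but 2.25⁷ = 4782969/16384 reaches it, so n = 7.

7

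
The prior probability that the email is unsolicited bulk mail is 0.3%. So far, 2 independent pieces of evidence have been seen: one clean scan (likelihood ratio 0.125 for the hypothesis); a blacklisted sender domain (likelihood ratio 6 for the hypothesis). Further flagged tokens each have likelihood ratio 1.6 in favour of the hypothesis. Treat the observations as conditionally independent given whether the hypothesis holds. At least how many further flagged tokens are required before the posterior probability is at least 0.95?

Prior odds = 0.003/0.997 = 3/997.
Combined Bayes factor of the evidence already in hand = 0.125 × 6 = 0.75.
Odds after that evidence = (3/997) × 0.75 = 9/3988.
Target odds = 0.95/0.05 = 19.
Need 1.6ⁿ ≥ 19 ÷ (9/3988) = 75772/9.
1.6¹⁹ ≈7555.79 falls short of 75772/9 but 1.6²⁰ ≈12089.3 reaches it, so n = 20.

20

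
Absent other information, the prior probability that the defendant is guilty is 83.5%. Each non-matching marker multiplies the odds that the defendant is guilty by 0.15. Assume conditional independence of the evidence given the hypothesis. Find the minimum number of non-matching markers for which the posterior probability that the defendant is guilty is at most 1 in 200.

4

Prior odds = 0.835/0.165 = 167/33.
Likelihood ratio per non-matching marker = 0.15.
Target odds: 0.005 ÷ 0.995 = 1/199.
Require 0.15ⁿ ≤ 1/199 ÷ (167/33) = 33/33233.
0.15³ = 0.003375 is still above 33/33233 but 0.15⁴ = 81/160000 is at or below it, so n = 4.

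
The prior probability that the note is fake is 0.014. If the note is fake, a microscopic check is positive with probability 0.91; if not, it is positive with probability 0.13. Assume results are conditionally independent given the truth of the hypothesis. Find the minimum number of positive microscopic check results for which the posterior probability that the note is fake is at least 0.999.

Prior odds: 0.014 ÷ 0.986 = 7/493.
Likelihood ratio of a positive = 0.91/0.13 = 7.
Target odds: 0.999 ÷ 0.001 = 999.
Need (7/493) × 7ⁿ ≥ 999, i.e. 7ⁿ ≥ 492507/7.
7⁵ = 16807 falls short of 492507/7 but 7⁶ = 117649 reaches it, so n = 6.

6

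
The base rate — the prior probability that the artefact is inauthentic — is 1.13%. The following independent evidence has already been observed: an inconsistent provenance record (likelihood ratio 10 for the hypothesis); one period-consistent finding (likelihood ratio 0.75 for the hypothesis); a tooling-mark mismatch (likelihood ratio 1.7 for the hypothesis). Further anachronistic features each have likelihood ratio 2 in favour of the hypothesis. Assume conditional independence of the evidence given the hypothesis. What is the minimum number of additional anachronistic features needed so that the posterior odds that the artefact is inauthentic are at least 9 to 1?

Prior odds = 0.0113/0.9887 = 113/9887.
Combined Bayes factor of the evidence already in hand = 10 × 0.75 × 1.7 = 12.75.
Odds after that evidence = (113/9887) × 12.75 = 5763/39548.
Target odds = 9.
Need 2ⁿ ≥ 9 ÷ (5763/39548) = 118644/1921.
2⁵ = 32 falls short of 118644/1921 but 2⁶ = 64 reaches it, so n = 6.

6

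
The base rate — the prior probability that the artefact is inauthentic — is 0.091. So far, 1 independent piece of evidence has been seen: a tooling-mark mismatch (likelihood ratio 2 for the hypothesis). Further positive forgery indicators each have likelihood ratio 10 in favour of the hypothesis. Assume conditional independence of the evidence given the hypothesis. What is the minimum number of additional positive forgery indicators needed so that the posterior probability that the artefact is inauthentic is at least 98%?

3

Prior odds = 0.091/0.909 = 91/909.
Bayes factor of the evidence already in hand = 2.
Odds after that evidence = (91/909) × 2 = 182/909.
Target odds = 0.98/0.02 = 49.
Need 10ⁿ ≥ 49 ÷ (182/909) = 6363/26.
10² = 100 falls short of 6363/26 but 10³ = 1000 reaches it, so n = 3.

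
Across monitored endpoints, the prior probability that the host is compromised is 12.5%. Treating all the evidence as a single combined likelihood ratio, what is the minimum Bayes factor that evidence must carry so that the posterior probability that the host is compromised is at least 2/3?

Prior odds = 0.125/0.875 = 1/7.
Target odds = (2/3)/(1/3) = 2.
Required Bayes factor = 2 ÷ (1/7) = 14.

14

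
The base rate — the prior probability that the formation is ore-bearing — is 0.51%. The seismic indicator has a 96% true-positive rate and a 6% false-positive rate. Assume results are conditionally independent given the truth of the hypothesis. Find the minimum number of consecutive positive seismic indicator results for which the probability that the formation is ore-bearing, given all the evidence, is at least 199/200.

Prior odds = 0.0051/0.9949 = 51/9949.
Likelihood ratio of a positive result = 0.96/0.06 = 16.
Target posterior odds = 0.995/0.005 = 199.
Require 16ⁿ ≥ 199 ÷ (51/9949) = 1979851/51.
16³ = 4096 falls short of 1979851/51 but 16⁴ = 65536 reaches it, so n = 4.

4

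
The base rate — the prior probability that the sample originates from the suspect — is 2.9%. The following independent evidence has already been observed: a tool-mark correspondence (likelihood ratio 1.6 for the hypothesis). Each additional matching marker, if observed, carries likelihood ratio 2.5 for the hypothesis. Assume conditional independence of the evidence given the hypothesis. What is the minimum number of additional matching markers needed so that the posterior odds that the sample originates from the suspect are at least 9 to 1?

Prior odds = 0.029/0.971 = 29/971.
Bayes factor of the evidence already in hand = 1.6.
Odds after that evidence = (29/971) × 1.6 = 232/4855.
Target odds = 9.
Need 2.5ⁿ ≥ 9 ÷ (232/4855) = 43695/232.
2.5⁵ = 97.65625 falls short of 43695/232 but 2.5⁶ = 244.140625 reaches it, so n = 6.

6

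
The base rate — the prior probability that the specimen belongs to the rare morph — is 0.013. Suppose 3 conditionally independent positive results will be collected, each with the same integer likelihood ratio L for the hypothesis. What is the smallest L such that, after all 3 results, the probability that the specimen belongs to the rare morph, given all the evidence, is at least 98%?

Prior odds = 0.013/0.987 = 13/987.
Target odds = 0.98/0.02 = 49.
Need L³ ≥ 49 ÷ (13/987) = 48363/13.
15³ = 3375 < 48363/13 ≤ 4096 = 16³, so L = 16.

16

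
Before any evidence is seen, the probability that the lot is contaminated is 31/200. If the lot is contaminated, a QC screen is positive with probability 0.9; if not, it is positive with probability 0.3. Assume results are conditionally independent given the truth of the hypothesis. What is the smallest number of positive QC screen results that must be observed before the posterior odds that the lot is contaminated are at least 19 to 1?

5

Prior odds: 0.155 ÷ 0.845 = 31/169.
Likelihood ratio of a positive = 0.9/0.3 = 3.
Target odds = 19.
Require 3ⁿ ≥ 19 ÷ (31/169) = 3211/31.
3⁴ = 81 falls short of 3211/31 but 3⁵ = 243 reaches it, so n = 5.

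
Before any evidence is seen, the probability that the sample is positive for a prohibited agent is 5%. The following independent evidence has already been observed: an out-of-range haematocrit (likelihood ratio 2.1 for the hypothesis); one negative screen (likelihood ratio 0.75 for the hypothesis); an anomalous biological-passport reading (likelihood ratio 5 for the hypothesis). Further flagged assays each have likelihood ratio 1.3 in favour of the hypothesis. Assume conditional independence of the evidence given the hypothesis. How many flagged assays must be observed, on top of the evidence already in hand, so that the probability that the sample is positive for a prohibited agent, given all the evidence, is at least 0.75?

8

Prior odds = 0.05/0.95 = 1/19.
Combined Bayes factor of the evidence already in hand = 2.1 × 0.75 × 5 = 7.875.
Odds after that evidence = (1/19) × 7.875 = 63/152.
Target odds = 0.75/0.25 = 3.
Need 1.3ⁿ ≥ 3 ÷ (63/152) = 152/21.
1.3⁷ = 62748517/10000000 falls short of 152/21 but 1.3⁸ = 815730721/100000000 reaches it, so n = 8.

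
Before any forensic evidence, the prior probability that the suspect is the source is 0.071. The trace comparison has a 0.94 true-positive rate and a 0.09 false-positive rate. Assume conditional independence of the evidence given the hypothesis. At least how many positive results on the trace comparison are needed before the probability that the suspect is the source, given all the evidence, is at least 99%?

Prior odds = 0.071/0.929 = 71/929.
Likelihood ratio of a positive result = 0.94/0.09 = 94/9.
Target odds: 0.99 ÷ 0.01 = 99.
Require (94/9)ⁿ ≥ 99 ÷ (71/929) = 91971/71.
(94/9)³ = 830584/729 falls short of 91971/71 but (94/9)⁴ = 78074896/6561 reaches it, so n = 4.

4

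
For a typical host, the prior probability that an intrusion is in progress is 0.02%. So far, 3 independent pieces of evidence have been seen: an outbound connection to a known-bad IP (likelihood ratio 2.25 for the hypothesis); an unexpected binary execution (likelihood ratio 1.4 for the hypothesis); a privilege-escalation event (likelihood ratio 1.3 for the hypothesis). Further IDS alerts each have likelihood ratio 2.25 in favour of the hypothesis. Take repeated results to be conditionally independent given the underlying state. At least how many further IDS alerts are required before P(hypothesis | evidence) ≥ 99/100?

15

Prior odds = 0.0002/0.9998 = 1/4999.
Combined Bayes factor of the evidence already in hand = 2.25 × 1.4 × 1.3 = 4.095.
Odds after that evidence = (1/4999) × 4.095 = 819/999800.
Target odds = 0.99/0.01 = 99.
Need 2.25ⁿ ≥ 99 ÷ (819/999800) = 10997800/91.
2.25¹⁴ ≈85222.7 falls short of 10997800/91 but 2.25¹⁵ ≈191751 reaches it, so n = 15.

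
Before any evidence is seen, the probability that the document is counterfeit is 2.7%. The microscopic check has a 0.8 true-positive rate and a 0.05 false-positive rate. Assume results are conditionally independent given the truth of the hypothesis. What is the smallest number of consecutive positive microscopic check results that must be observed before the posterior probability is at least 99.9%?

4

Prior odds: 0.027 ÷ 0.973 = 27/973.
Likelihood ratio of a positive result = 0.8/0.05 = 16.
Target odds: 0.999 ÷ 0.001 = 999.
Need (27/973) × 16ⁿ ≥ 999, i.e. 16ⁿ ≥ 36001.
16³ = 4096 falls short of 36001 but 16⁴ = 65536 reaches it, so n = 4.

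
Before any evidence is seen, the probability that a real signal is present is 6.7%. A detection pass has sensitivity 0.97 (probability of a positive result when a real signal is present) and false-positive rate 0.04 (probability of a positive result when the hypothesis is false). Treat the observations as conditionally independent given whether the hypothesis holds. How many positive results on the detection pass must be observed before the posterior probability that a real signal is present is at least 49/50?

Prior odds = 0.067/0.933 = 67/933.
Likelihood ratio of a positive result = 0.97/0.04 = 24.25.
Target posterior odds = 0.98/0.02 = 49.
Need (67/933) × 24.25ⁿ ≥ 49, i.e. 24.25ⁿ ≥ 45717/67.
24.25² = 588.0625 falls short of 45717/67 but 24.25³ = 912673/64 reaches it, so n = 3.

3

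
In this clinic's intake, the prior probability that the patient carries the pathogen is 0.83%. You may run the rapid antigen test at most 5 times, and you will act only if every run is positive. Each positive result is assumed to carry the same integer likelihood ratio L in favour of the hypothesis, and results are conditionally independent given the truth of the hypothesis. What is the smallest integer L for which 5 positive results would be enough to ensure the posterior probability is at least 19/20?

Prior odds = 0.0083/0.9917 = 83/9917.
Target odds = 0.95/0.05 = 19.
Need L⁵ ≥ 19 ÷ (83/9917) = 188423/83.
4⁵ = 1024 < 188423/83 ≤ 3125 = 5⁵, so L = 5.

5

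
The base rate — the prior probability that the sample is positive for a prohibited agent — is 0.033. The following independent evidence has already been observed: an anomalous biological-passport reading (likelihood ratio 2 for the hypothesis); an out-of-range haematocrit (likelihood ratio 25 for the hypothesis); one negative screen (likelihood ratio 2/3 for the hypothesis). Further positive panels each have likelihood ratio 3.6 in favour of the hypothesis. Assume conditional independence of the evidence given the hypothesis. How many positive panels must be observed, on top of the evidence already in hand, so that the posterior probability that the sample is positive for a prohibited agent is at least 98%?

Prior odds = 0.033/0.967 = 33/967.
Combined Bayes factor of the evidence already in hand = 2 × 25 × (2/3) = 100/3.
Odds after that evidence = (33/967) × 100/3 = 1100/967.
Target odds = 0.98/0.02 = 49.
Need 3.6ⁿ ≥ 49 ÷ (1100/967) = 47383/1100.
3.6² = 12.96 falls short of 47383/1100 but 3.6³ = 46.656 reaches it, so n = 3.

3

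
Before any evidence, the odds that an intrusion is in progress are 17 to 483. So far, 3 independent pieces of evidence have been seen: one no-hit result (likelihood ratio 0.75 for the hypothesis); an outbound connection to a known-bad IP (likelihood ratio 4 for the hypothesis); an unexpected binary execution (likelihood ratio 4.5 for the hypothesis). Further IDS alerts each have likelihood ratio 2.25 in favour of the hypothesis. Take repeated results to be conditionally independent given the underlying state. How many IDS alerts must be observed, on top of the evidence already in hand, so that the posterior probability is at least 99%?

7

Prior odds = 17/483.
Combined Bayes factor of the evidence already in hand = 0.75 × 4 × 4.5 = 13.5.
Odds after that evidence = (17/483) × 13.5 = 153/322.
Target odds = 0.99/0.01 = 99.
Need 2.25ⁿ ≥ 99 ÷ (153/322) = 3542/17.
2.25⁶ = 531441/4096 falls short of 3542/17 but 2.25⁷ = 4782969/16384 reaches it, so n = 7.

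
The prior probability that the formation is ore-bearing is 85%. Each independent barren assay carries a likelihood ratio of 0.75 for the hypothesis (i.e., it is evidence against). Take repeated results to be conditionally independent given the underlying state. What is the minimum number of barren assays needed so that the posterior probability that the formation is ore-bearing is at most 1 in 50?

20

Prior odds = 0.85/0.15 = 17/3.
Likelihood ratio per barren assay = 0.75.
Target odds: 0.02 ÷ 0.98 = 1/49.
Need (17/3) × 0.75ⁿ ≤ 1/49, i.e. 0.75ⁿ ≤ 3/833.
0.75¹⁹ ≈0.00422828 is still above 3/833 but 0.75²⁰ ≈0.00317121 is at or below it, so n = 20.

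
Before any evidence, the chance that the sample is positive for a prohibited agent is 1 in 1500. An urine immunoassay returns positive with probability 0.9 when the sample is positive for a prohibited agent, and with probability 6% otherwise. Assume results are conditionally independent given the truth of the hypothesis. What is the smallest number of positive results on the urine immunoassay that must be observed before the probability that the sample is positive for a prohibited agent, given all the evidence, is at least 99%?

Prior odds = (1/1500)/(1499/1500) = 1/1499.
Likelihood ratio of a positive result = 0.9/0.06 = 15.
Target odds: 0.99 ÷ 0.01 = 99.
Need (1/1499) × 15ⁿ ≥ 99, i.e. 15ⁿ ≥ 148401.
15⁴ = 50625 falls short of 148401 but 15⁵ = 759375 reaches it, so n = 5.

5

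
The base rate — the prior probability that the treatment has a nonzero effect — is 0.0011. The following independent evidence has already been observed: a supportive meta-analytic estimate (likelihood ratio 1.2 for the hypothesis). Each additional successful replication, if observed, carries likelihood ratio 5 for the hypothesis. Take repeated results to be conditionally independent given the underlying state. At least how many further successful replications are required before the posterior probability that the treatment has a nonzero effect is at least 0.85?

Prior odds = 0.0011/0.9989 = 11/9989.
Bayes factor of the evidence already in hand = 1.2.
Odds after that evidence = (11/9989) × 1.2 = 66/49945.
Target odds = 0.85/0.15 = 17/3.
Need 5ⁿ ≥ 17/3 ÷ (66/49945) = 849065/198.
5⁵ = 3125 falls short of 849065/198 but 5⁶ = 15625 reaches it, so n = 6.

6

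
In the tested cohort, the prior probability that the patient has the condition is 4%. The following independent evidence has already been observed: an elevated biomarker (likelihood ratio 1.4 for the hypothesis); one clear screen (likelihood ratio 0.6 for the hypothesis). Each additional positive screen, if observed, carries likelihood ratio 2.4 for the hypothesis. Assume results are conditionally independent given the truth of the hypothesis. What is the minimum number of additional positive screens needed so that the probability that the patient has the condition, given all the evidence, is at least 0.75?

6

Prior odds = 0.04/0.96 = 1/24.
Combined Bayes factor of the evidence already in hand = 1.4 × 0.6 = 0.84.
Odds after that evidence = (1/24) × 0.84 = 0.035.
Target odds = 0.75/0.25 = 3.
Need 2.4ⁿ ≥ 3 ÷ 0.035 = 600/7.
2.4⁵ = 79.62624 falls short of 600/7 but 2.4⁶ = 2985984/15625 reaches it, so n = 6.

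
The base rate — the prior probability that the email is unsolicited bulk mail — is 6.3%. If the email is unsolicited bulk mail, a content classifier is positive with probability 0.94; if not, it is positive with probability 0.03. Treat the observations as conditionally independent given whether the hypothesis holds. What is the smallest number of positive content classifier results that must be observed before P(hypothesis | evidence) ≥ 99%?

3

Prior odds = 0.063/0.937 = 63/937.
Likelihood ratio of a positive = 0.94/0.03 = 94/3.
Target posterior odds = 0.99/0.01 = 99.
Require (94/3)ⁿ ≥ 99 ÷ (63/937) = 10307/7.
(94/3)² = 8836/9 falls short of 10307/7 but (94/3)³ = 830584/27 reaches it, so n = 3.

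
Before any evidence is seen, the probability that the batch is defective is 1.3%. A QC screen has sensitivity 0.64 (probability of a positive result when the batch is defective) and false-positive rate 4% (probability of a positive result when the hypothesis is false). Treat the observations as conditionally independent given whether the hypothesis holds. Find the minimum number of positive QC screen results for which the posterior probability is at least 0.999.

Prior odds: 0.013 ÷ 0.987 = 13/987.
Likelihood ratio of a positive result = 0.64/0.04 = 16.
Target odds: 0.999 ÷ 0.001 = 999.
Need (13/987) × 16ⁿ ≥ 999, i.e. 16ⁿ ≥ 986013/13.
16⁴ = 65536 falls short of 986013/13 but 16⁵ = 1048576 reaches it, so n = 5.

5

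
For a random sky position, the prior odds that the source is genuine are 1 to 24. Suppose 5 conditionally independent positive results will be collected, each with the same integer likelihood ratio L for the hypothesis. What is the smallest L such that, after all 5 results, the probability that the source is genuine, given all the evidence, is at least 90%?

Prior odds = 1/24.
Target odds = 0.9/0.1 = 9.
Need L⁵ ≥ 9 ÷ (1/24) = 216.
2⁵ = 32 < 216 ≤ 243 = 3⁵, so L = 3.

3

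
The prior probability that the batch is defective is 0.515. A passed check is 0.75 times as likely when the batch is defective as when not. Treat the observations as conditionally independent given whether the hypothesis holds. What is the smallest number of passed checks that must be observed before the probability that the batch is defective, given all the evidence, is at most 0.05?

11

Prior odds = 0.515/0.485 = 103/97.
Likelihood ratio per passed check = 0.75.
Target posterior odds = 0.05/0.95 = 1/19.
Need (103/97) × 0.75ⁿ ≤ 1/19, i.e. 0.75ⁿ ≤ 97/1957.
0.75¹⁰ = 59049/1048576 is still above 97/1957 but 0.75¹¹ = 177147/4194304 is at or below it, so n = 11.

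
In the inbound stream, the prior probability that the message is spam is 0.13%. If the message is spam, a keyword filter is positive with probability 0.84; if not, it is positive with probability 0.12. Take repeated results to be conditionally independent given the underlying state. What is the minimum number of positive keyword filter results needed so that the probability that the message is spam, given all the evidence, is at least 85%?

Prior odds: 0.0013 ÷ 0.9987 = 13/9987.
Likelihood ratio of a positive = 0.84/0.12 = 7.
Target posterior odds = 0.85/0.15 = 17/3.
Require 7ⁿ ≥ 17/3 ÷ (13/9987) = 56593/13.
7⁴ = 2401 falls short of 56593/13 but 7⁵ = 16807 reaches it, so n = 5.

5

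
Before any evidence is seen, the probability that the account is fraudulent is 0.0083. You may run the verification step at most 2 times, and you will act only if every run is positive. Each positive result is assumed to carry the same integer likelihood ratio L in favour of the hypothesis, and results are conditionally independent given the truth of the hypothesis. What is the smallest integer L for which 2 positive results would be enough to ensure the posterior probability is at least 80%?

Prior odds = 0.0083/0.9917 = 83/9917.
Target odds = 0.8/0.2 = 4.
Need L² ≥ 4 ÷ (83/9917) = 39668/83.
21² = 441 < 39668/83 ≤ 484 = 22², so L = 22.

22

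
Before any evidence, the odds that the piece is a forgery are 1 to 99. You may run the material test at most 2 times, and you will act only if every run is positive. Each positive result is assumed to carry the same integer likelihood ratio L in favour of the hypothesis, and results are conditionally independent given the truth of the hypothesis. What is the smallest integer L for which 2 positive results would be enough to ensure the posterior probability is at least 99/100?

99

Prior odds = 1/99.
Target odds = 0.99/0.01 = 99.
Need L² ≥ 99 ÷ (1/99) = 9801.
98² = 9604 < 9801 ≤ 9801 = 99², so L = 99.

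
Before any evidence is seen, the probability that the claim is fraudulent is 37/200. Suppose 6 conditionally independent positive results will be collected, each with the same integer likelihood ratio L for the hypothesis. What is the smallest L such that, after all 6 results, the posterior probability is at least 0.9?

Prior odds = 0.185/0.815 = 37/163.
Target odds = 0.9/0.1 = 9.
Need L⁶ ≥ 9 ÷ (37/163) = 1467/37.
1⁶ = 1 < 1467/37 ≤ 64 = 2⁶, so L = 2.

2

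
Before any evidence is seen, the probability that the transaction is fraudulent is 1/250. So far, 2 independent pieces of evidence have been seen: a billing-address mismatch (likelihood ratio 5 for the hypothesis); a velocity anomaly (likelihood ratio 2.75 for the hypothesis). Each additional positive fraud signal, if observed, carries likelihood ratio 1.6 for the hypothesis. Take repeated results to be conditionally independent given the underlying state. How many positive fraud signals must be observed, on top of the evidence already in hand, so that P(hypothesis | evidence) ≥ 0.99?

Prior odds = 0.004/0.996 = 1/249.
Combined Bayes factor of the evidence already in hand = 5 × 2.75 = 13.75.
Odds after that evidence = (1/249) × 13.75 = 55/996.
Target odds = 0.99/0.01 = 99.
Need 1.6ⁿ ≥ 99 ÷ (55/996) = 1792.8.
1.6¹⁵ ≈1152.92 falls short of 1792.8 but 1.6¹⁶ ≈1844.67 reaches it, so n = 16.

16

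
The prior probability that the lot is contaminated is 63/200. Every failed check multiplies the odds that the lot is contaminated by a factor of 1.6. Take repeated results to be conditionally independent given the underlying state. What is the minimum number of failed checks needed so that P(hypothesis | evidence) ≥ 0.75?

4

Prior odds = 0.315/0.685 = 63/137.
Likelihood ratio per failed check = 1.6.
Target posterior odds = 0.75/0.25 = 3.
Require 1.6ⁿ ≥ 3 ÷ (63/137) = 137/21.
1.6³ = 4.096 falls short of 137/21 but 1.6⁴ = 6.5536 reaches it, so n = 4.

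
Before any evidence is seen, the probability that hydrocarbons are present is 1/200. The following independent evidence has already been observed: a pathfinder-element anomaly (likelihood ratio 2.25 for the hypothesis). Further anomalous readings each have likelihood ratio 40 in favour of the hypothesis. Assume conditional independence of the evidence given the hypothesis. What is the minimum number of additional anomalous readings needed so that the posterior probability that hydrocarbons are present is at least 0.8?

2

Prior odds = 0.005/0.995 = 1/199.
Bayes factor of the evidence already in hand = 2.25.
Odds after that evidence = (1/199) × 2.25 = 9/796.
Target odds = 0.8/0.2 = 4.
Need 40ⁿ ≥ 4 ÷ (9/796) = 3184/9.
40¹ = 40 falls short of 3184/9 but 40² = 1600 reaches it, so n = 2.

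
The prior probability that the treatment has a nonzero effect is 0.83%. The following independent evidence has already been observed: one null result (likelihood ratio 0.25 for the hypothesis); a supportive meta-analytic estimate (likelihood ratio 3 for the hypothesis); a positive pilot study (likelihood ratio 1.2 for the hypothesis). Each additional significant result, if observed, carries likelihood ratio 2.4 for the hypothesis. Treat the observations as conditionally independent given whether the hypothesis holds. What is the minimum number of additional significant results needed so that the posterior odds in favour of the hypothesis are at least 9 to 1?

9

Prior odds = 0.0083/0.9917 = 83/9917.
Combined Bayes factor of the evidence already in hand = 0.25 × 3 × 1.2 = 0.9.
Odds after that evidence = (83/9917) × 0.9 = 747/99170.
Target odds = 9.
Need 2.4ⁿ ≥ 9 ÷ (747/99170) = 99170/83.
2.4⁸ = 429981696/390625 falls short of 99170/83 but 2.4⁹ ≈2641.81 reaches it, so n = 9.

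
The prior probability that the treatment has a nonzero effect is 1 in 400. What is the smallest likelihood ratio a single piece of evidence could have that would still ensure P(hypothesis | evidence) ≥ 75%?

1197

Prior odds = 0.0025/0.9975 = 1/399.
Target odds = 0.75/0.25 = 3.
Required Bayes factor = 3 ÷ (1/399) = 1197.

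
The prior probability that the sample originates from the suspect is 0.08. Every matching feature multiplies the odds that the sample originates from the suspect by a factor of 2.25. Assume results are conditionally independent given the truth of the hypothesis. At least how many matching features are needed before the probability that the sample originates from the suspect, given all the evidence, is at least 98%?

8

Prior odds: 0.08 ÷ 0.92 = 2/23.
Likelihood ratio per matching feature = 2.25.
Target posterior odds = 0.98/0.02 = 49.
Require 2.25ⁿ ≥ 49 ÷ (2/23) = 563.5.
2.25⁷ = 4782969/16384 falls short of 563.5 but 2.25⁸ = 43046721/65536 reaches it, so n = 8.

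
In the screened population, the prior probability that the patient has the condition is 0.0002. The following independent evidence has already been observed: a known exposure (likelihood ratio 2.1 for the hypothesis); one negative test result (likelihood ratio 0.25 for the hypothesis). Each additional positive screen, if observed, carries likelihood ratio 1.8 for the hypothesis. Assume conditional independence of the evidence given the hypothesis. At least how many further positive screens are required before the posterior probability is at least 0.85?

19

Prior odds = 0.0002/0.9998 = 1/4999.
Combined Bayes factor of the evidence already in hand = 2.1 × 0.25 = 0.525.
Odds after that evidence = (1/4999) × 0.525 = 21/199960.
Target odds = 0.85/0.15 = 17/3.
Need 1.8ⁿ ≥ 17/3 ÷ (21/199960) = 3399320/63.
1.8¹⁸ ≈39346.4 falls short of 3399320/63 but 1.8¹⁹ ≈70823.5 reaches it, so n = 19.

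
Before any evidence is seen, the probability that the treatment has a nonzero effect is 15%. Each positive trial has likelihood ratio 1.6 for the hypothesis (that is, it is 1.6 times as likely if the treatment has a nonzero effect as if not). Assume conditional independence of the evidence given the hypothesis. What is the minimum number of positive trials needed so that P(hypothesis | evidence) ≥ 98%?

12

Prior odds = 0.15/0.85 = 3/17.
Likelihood ratio per positive trial = 1.6.
Target posterior odds = 0.98/0.02 = 49.
Require 1.6ⁿ ≥ 49 ÷ (3/17) = 833/3.
1.6¹¹ ≈175.922 falls short of 833/3 but 1.6¹² ≈281.475 reaches it, so n = 12.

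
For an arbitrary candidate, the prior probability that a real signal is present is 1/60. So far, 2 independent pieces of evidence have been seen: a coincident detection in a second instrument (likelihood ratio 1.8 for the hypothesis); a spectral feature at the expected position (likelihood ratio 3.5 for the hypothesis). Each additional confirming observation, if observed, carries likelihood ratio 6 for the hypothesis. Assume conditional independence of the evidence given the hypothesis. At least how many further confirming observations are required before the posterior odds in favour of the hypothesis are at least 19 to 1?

3

Prior odds = (1/60)/(59/60) = 1/59.
Combined Bayes factor of the evidence already in hand = 1.8 × 3.5 = 6.3.
Odds after that evidence = (1/59) × 6.3 = 63/590.
Target odds = 19.
Need 6ⁿ ≥ 19 ÷ (63/590) = 11210/63.
6² = 36 falls short of 11210/63 but 6³ = 216 reaches it, so n = 3.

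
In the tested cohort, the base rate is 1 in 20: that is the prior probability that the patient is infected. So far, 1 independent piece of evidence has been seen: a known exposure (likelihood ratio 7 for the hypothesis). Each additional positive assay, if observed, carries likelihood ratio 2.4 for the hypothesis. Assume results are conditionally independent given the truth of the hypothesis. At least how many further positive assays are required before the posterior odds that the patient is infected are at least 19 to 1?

Prior odds = 0.05/0.95 = 1/19.
Bayes factor of the evidence already in hand = 7.
Odds after that evidence = (1/19) × 7 = 7/19.
Target odds = 19.
Need 2.4ⁿ ≥ 19 ÷ (7/19) = 361/7.
2.4⁴ = 33.1776 falls short of 361/7 but 2.4⁵ = 79.62624 reaches it, so n = 5.

5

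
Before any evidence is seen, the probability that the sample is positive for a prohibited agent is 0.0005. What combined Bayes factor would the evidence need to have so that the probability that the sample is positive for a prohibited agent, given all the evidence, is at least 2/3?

3998

Prior odds = 0.0005/0.9995 = 1/1999.
Target odds = (2/3)/(1/3) = 2.
Required Bayes factor = 2 ÷ (1/1999) = 3998.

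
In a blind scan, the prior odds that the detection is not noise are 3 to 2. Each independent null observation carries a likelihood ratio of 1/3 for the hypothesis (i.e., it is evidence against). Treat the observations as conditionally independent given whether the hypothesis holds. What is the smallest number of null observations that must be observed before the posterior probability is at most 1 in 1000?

Prior odds = 1.5.
Likelihood ratio per null observation = 1/3.
Target odds: 0.001 ÷ 0.999 = 1/999.
Require (1/3)ⁿ ≤ 1/999 ÷ 1.5 = 2/2997.
(1/3)⁶ = 1/729 is still above 2/2997 but (1/3)⁷ = 1/2187 is at or below it, so n = 7.

7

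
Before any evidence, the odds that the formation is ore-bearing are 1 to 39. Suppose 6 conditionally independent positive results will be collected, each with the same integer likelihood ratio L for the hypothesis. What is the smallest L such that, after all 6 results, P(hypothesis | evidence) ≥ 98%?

4

Prior odds = 1/39.
Target odds = 0.98/0.02 = 49.
Need L⁶ ≥ 49 ÷ (1/39) = 1911.
3⁶ = 729 < 1911 ≤ 4096 = 4⁶, so L = 4.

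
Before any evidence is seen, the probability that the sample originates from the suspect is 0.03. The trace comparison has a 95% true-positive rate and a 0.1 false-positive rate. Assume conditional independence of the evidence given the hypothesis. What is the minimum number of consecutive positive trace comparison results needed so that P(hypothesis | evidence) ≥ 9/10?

Prior odds: 0.03 ÷ 0.97 = 3/97.
Likelihood ratio of a positive result = 0.95/0.1 = 9.5.
Target odds: 0.9 ÷ 0.1 = 9.
Need (3/97) × 9.5ⁿ ≥ 9, i.e. 9.5ⁿ ≥ 291.
9.5² = 90.25 falls short of 291 but 9.5³ = 857.375 reaches it, so n = 3.

3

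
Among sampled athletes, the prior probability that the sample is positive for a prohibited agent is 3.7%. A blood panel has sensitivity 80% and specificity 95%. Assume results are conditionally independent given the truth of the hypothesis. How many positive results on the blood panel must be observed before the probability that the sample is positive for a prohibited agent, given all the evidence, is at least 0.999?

Prior odds = 0.037/0.963 = 37/963.
False-positive rate = 1 − 0.95 = 0.05; likelihood ratio of a positive = 0.8/0.05 = 16.
Target odds: 0.999 ÷ 0.001 = 999.
Require 16ⁿ ≥ 999 ÷ (37/963) = 26001.
16³ = 4096 falls short of 26001 but 16⁴ = 65536 reaches it, so n = 4.

4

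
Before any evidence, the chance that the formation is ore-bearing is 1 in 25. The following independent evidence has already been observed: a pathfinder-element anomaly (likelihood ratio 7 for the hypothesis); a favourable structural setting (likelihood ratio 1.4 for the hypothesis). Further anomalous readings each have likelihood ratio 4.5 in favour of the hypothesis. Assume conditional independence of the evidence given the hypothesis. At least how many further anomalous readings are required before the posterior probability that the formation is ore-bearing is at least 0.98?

4

Prior odds = 0.04/0.96 = 1/24.
Combined Bayes factor of the evidence already in hand = 7 × 1.4 = 9.8.
Odds after that evidence = (1/24) × 9.8 = 49/120.
Target odds = 0.98/0.02 = 49.
Need 4.5ⁿ ≥ 49 ÷ (49/120) = 120.
4.5³ = 91.125 falls short of 120 but 4.5⁴ = 410.0625 reaches it, so n = 4.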